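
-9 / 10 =-0.90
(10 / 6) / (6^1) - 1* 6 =-103 / 18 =-5.72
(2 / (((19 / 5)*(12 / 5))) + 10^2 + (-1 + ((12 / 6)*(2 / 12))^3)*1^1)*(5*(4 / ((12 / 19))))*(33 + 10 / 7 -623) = -1048921100 / 567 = -1849949.03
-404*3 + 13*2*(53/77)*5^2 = -58874/77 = -764.60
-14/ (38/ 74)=-518/ 19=-27.26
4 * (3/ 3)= 4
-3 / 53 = -0.06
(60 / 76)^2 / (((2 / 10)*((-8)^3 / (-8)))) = 1125 / 23104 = 0.05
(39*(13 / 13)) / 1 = 39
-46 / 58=-23 / 29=-0.79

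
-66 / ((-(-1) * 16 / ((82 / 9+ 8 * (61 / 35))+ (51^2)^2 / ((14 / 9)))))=-30139130219 / 1680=-17939958.46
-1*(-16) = 16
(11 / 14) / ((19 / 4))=22 / 133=0.17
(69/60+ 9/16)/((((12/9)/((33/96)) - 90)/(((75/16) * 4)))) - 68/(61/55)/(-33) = 49431775/33285504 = 1.49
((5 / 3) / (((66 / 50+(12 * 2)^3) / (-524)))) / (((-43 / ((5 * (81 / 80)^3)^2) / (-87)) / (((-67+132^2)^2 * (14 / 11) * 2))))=-754232980644174501253539 / 285709712752640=-2639857684.14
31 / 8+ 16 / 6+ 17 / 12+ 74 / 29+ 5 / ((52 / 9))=102925 / 9048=11.38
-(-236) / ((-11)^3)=-236 / 1331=-0.18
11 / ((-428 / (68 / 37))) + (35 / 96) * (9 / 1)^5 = 2727368911 / 126688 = 21528.23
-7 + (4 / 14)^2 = -339 / 49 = -6.92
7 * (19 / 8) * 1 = 133 / 8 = 16.62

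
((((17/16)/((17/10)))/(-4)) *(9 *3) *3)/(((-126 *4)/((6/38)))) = 135/34048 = 0.00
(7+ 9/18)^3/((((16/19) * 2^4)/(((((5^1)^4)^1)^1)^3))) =15655517578125/2048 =7644295692.44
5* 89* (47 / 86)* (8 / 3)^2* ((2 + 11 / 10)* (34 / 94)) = 750448 / 387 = 1939.14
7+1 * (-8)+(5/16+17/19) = 63/304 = 0.21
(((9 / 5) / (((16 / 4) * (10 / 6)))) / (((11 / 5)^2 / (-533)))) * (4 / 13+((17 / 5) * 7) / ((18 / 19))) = -3659619 / 4840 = -756.12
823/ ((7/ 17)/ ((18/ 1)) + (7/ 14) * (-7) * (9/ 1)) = -125919/ 4816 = -26.15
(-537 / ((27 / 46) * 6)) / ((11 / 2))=-8234 / 297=-27.72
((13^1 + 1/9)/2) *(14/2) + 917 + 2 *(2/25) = 963.05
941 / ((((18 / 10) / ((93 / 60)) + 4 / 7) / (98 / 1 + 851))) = 193782953 / 376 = 515380.19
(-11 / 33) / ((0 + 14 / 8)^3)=-64 / 1029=-0.06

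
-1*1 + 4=3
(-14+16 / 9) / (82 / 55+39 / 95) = -114950 / 17883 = -6.43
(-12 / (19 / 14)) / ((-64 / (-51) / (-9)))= 9639 / 152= 63.41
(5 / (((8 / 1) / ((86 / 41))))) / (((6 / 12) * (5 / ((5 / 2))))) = 215 / 164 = 1.31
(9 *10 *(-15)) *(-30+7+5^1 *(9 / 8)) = 93825 / 4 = 23456.25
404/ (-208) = -101/ 52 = -1.94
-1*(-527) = 527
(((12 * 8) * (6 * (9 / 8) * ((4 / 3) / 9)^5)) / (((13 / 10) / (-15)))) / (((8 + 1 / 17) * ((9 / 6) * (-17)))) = 819200 / 315498807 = 0.00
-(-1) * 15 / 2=15 / 2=7.50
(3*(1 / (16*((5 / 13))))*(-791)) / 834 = -10283 / 22240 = -0.46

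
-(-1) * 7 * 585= 4095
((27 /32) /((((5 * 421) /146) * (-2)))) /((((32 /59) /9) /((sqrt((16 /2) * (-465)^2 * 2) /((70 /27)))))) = -2628015111 /7544320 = -348.34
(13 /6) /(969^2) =13 /5633766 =0.00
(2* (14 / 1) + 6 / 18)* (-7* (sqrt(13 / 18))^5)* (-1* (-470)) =-23630425* sqrt(26) / 2916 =-41320.99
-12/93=-4/31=-0.13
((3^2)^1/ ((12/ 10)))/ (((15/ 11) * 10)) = 11/ 20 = 0.55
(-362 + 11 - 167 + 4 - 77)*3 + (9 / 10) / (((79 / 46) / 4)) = -699507 / 395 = -1770.90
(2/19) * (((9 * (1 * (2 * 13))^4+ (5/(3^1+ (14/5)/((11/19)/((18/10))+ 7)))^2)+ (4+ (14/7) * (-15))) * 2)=1843907811015208/2129606811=865844.25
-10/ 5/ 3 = -2/ 3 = -0.67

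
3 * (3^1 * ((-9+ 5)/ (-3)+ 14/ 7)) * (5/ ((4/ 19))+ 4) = 1665/ 2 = 832.50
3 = 3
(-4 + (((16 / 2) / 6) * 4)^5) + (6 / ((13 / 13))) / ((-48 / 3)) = 8380103 / 1944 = 4310.75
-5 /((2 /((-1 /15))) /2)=1 /3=0.33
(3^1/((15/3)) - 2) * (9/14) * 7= -63/10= -6.30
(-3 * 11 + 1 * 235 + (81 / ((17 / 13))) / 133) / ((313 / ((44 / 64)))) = 5035525 / 11323088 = 0.44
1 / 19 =0.05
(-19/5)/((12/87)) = -551/20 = -27.55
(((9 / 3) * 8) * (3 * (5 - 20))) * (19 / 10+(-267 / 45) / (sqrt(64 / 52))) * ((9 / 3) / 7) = -6156 / 7+4806 * sqrt(13) / 7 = 1596.04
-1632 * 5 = -8160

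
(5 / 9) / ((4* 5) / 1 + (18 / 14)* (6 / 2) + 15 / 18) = 70 / 3111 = 0.02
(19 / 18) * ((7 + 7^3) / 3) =3325 / 27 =123.15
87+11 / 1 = 98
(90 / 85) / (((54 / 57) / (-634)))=-12046 / 17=-708.59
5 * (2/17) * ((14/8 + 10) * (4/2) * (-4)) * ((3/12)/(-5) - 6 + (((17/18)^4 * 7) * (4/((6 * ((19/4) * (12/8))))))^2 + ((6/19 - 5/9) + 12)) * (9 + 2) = -77854514114713523/21398395868937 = -3638.33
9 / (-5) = -9 / 5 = -1.80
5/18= 0.28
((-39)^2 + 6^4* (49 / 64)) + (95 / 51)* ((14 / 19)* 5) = 514103 / 204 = 2520.11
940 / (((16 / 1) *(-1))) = -58.75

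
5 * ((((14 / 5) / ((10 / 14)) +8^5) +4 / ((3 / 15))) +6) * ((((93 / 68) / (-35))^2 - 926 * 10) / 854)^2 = 563969967956332621170393387 / 29250519425607200000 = 19280682.16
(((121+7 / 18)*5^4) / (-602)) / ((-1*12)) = 1365625 / 130032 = 10.50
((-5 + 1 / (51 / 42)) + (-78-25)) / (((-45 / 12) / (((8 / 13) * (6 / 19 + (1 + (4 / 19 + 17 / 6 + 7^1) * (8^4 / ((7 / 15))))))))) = 45574196160 / 29393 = 1550511.90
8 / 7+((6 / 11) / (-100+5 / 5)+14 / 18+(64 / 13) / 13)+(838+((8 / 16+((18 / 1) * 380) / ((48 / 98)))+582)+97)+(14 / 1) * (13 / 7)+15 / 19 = 759368102225 / 48954906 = 15511.58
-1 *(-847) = 847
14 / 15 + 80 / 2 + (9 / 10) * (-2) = 587 / 15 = 39.13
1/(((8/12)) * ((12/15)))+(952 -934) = 159/8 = 19.88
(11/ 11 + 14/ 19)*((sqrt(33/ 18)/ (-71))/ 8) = -11*sqrt(66)/ 21584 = -0.00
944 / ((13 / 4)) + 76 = 4764 / 13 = 366.46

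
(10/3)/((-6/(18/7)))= -10/7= -1.43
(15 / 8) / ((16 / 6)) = 45 / 64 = 0.70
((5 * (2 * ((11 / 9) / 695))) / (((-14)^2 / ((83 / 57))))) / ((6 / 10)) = 4565 / 20964258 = 0.00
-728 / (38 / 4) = -1456 / 19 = -76.63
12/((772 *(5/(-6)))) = -18/965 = -0.02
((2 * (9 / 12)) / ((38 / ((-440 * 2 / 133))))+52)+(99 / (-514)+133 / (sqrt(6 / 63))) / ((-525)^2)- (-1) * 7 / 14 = 52.24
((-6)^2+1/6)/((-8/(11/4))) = -2387/192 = -12.43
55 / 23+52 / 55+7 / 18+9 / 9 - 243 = -5425507 / 22770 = -238.27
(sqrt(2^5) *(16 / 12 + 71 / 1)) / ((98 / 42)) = 124 *sqrt(2) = 175.36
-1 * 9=-9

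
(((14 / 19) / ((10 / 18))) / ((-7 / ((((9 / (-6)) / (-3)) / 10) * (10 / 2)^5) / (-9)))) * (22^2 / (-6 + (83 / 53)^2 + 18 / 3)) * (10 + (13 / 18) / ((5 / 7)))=75786749775 / 130891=579006.58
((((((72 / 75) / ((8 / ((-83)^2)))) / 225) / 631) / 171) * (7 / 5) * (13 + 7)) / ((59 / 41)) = 0.00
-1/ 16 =-0.06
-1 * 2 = -2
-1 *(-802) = 802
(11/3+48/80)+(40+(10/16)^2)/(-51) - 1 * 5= -24893/16320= -1.53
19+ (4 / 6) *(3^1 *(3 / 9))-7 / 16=923 / 48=19.23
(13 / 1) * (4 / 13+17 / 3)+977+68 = 1122.67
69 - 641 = -572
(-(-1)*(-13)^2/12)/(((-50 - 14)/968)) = -20449/96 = -213.01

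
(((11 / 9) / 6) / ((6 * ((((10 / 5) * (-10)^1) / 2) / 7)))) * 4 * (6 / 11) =-7 / 135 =-0.05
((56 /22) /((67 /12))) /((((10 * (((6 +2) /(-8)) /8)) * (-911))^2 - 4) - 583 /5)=26880 /76449361549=0.00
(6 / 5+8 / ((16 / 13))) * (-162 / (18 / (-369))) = 255717 / 10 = 25571.70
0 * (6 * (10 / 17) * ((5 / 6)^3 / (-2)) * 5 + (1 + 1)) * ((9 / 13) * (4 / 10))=0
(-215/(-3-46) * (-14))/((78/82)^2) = -722830/10647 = -67.89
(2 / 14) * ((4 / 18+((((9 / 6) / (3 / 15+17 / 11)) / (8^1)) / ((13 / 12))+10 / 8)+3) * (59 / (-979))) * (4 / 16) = -4039199 / 410522112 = -0.01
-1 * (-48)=48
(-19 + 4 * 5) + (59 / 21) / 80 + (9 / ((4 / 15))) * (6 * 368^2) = 46071246539 / 1680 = 27423361.04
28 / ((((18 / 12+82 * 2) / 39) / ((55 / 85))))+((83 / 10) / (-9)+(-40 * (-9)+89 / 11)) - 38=1857493639 / 5570730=333.44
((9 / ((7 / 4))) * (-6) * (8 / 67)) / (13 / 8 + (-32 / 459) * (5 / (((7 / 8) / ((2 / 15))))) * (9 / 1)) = -2115072 / 658409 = -3.21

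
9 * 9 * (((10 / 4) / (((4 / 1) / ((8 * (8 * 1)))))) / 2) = 1620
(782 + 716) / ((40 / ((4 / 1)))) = 749 / 5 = 149.80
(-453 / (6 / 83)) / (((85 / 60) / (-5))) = 375990 / 17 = 22117.06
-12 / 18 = -2 / 3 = -0.67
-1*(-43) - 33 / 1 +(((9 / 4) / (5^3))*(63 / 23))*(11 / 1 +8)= 125773 / 11500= 10.94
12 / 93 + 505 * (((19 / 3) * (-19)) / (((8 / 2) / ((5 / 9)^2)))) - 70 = -143391727 / 30132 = -4758.79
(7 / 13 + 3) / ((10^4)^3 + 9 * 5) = 46 / 13000000000585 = 0.00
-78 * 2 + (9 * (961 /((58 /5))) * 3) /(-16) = -274503 /928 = -295.80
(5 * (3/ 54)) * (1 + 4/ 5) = 0.50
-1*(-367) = 367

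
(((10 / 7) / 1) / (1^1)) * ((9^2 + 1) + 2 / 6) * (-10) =-24700 / 21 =-1176.19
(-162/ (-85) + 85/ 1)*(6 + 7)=96031/ 85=1129.78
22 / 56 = 11 / 28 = 0.39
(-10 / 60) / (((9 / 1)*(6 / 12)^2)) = -0.07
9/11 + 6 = 75/11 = 6.82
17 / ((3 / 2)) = 34 / 3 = 11.33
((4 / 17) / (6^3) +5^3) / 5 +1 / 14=402776 / 16065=25.07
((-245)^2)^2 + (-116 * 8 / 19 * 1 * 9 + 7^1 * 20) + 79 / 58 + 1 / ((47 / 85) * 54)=2519286285516385 / 699219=3603000326.82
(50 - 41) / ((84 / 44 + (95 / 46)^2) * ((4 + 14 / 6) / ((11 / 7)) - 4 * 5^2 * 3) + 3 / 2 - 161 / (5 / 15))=-6912972 / 1773469339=-0.00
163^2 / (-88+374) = 26569 / 286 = 92.90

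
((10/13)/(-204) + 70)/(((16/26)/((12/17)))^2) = 3619785/39304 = 92.10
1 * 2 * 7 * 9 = 126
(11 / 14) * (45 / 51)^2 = 2475 / 4046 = 0.61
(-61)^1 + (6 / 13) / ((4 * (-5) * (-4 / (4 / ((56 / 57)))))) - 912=-7083269 / 7280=-972.98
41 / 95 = 0.43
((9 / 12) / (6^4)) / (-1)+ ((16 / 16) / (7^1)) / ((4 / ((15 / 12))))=0.04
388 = 388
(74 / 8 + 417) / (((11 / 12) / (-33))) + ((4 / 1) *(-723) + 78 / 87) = -528847 / 29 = -18236.10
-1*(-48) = 48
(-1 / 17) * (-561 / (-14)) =-33 / 14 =-2.36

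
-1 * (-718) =718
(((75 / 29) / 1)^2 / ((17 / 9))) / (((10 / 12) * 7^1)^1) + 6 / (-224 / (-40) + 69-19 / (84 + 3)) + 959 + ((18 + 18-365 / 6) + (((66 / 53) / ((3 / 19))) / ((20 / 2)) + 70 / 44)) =937.23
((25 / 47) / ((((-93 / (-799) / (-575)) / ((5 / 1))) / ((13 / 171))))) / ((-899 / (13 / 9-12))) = -79421875 / 6772167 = -11.73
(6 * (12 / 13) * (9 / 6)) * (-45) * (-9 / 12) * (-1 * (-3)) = 10935 / 13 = 841.15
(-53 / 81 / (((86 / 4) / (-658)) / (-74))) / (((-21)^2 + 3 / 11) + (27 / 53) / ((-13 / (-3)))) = -39117886808 / 11651669451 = -3.36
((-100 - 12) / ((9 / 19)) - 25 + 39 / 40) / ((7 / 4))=-93769 / 630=-148.84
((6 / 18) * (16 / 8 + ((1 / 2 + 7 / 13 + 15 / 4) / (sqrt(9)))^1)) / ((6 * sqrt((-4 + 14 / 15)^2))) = 935 / 14352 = 0.07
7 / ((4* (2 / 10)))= 35 / 4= 8.75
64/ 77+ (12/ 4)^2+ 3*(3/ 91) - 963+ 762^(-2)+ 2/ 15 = -395621595137/ 415160460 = -952.94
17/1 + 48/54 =17.89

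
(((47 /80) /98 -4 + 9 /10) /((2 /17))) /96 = -412369 /1505280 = -0.27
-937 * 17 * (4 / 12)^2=-15929 / 9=-1769.89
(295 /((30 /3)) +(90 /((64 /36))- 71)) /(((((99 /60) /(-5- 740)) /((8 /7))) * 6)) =-543850 /693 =-784.78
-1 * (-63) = 63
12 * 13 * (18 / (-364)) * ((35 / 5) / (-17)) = 54 / 17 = 3.18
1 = 1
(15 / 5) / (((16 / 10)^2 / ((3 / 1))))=3.52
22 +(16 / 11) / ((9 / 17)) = 2450 / 99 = 24.75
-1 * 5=-5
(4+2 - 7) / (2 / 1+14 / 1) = -1 / 16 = -0.06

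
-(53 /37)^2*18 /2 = -25281 /1369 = -18.47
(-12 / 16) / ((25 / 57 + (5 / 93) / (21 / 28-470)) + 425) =-3316659 / 1881379160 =-0.00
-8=-8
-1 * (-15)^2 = -225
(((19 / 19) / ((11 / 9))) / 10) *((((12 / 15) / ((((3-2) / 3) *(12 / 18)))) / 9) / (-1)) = -9 / 275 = -0.03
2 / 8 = 1 / 4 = 0.25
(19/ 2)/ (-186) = -19/ 372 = -0.05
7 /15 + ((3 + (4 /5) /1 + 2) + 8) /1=214 /15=14.27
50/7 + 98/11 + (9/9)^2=1313/77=17.05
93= 93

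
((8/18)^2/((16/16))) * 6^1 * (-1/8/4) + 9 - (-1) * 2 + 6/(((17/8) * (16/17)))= 377/27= 13.96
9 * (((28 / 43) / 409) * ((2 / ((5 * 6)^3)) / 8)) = 7 / 52761000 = 0.00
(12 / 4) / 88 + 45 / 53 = 0.88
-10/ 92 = -5/ 46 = -0.11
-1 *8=-8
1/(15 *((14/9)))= 3/70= 0.04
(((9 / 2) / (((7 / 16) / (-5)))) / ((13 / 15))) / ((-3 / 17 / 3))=91800 / 91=1008.79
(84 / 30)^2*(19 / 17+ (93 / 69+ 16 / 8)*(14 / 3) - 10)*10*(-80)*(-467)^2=-10815623222656 / 1173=-9220480155.72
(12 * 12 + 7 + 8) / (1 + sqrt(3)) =-159 / 2 + 159 * sqrt(3) / 2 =58.20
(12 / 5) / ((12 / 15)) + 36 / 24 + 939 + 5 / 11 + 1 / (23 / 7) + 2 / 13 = 6212347 / 6578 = 944.41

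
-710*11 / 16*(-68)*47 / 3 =3120095 / 6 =520015.83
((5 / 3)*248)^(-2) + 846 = 1300809609 / 1537600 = 846.00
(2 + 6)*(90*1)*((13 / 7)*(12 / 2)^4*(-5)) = -60652800 / 7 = -8664685.71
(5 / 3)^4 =625 / 81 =7.72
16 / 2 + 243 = 251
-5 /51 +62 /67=2827 /3417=0.83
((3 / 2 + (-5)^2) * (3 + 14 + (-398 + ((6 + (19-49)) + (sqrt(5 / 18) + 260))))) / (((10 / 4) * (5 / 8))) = -12296 / 5 + 212 * sqrt(10) / 75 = -2450.26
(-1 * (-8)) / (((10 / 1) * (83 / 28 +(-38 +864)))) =112 / 116055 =0.00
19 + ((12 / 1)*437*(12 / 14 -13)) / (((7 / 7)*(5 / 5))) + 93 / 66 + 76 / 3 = -29397707 / 462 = -63631.40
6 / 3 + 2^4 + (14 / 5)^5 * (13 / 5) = 7272962 / 15625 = 465.47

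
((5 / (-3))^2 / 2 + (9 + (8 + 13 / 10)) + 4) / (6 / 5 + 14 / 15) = 533 / 48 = 11.10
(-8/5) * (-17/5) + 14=486/25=19.44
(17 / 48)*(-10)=-85 / 24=-3.54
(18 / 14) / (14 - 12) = 9 / 14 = 0.64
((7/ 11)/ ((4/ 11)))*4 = 7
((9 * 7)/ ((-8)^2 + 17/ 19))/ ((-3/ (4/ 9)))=-532/ 3699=-0.14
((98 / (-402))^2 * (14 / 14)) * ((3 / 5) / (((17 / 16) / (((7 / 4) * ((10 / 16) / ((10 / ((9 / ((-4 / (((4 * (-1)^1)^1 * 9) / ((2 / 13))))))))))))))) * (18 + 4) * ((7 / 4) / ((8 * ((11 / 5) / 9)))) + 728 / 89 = 40188284591 / 869357696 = 46.23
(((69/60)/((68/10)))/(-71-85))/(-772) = 23/16378752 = 0.00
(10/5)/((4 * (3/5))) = 5/6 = 0.83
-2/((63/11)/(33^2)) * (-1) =2662/7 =380.29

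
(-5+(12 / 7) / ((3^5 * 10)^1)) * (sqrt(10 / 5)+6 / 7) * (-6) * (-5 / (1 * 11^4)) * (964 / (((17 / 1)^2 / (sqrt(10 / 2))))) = -27325544 * sqrt(10) / 799706061 - 54651088 * sqrt(5) / 1865980809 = -0.17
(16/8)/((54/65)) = 65/27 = 2.41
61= 61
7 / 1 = 7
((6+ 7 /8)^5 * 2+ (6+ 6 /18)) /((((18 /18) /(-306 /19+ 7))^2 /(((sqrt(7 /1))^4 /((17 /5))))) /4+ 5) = 11073439184246705 /1802136416256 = 6144.62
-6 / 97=-0.06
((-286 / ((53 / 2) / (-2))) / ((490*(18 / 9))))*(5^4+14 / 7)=13.81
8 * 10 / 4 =20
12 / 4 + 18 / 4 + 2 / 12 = 23 / 3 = 7.67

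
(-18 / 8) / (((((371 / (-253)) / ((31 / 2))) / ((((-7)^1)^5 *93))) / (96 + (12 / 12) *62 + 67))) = -3546356172975 / 424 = -8364047577.77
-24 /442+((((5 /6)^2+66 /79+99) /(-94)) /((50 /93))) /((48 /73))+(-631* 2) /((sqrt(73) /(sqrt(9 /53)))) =-3786* sqrt(3869) /3869-145555092161 /47265004800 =-63.95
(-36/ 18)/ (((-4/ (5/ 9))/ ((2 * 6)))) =10/ 3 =3.33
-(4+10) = -14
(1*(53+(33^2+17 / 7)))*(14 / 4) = 8011 / 2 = 4005.50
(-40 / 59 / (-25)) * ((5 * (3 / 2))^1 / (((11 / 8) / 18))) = 1728 / 649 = 2.66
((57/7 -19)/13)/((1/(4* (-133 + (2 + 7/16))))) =39691/91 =436.16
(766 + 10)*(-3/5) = -2328/5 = -465.60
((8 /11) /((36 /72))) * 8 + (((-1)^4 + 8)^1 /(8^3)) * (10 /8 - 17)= 11.36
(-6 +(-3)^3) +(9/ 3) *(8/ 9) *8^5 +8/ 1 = 262069/ 3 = 87356.33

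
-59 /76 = -0.78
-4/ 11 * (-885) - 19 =3331/ 11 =302.82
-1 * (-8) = 8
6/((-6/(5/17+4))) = -4.29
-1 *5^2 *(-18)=450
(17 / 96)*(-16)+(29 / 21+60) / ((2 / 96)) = 123625 / 42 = 2943.45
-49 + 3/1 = -46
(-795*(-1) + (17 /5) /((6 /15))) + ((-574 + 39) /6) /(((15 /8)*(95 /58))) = 774.47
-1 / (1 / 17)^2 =-289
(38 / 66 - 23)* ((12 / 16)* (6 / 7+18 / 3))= -8880 / 77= -115.32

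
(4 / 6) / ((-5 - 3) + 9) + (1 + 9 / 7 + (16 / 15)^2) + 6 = 15892 / 1575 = 10.09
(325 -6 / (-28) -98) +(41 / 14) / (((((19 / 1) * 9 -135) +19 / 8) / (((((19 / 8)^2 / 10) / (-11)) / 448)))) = 385001759279 / 1694443520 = 227.21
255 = 255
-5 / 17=-0.29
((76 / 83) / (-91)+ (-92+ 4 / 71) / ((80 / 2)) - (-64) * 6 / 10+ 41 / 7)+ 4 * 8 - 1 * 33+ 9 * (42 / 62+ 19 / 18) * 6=1597452079 / 11874395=134.53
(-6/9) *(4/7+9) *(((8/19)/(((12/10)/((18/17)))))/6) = -2680/6783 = -0.40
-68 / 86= -34 / 43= -0.79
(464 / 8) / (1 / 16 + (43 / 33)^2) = 1010592 / 30673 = 32.95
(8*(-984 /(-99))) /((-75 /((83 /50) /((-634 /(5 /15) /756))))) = 1524544 /2179375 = 0.70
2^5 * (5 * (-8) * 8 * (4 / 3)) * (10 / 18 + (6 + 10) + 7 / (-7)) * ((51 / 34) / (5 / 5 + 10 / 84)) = -40140800 / 141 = -284686.52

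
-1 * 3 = -3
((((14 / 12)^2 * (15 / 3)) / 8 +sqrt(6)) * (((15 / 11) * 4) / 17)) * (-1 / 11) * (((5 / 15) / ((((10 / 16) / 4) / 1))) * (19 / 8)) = -304 * sqrt(6) / 2057- 4655 / 37026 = -0.49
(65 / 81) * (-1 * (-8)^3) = 33280 / 81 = 410.86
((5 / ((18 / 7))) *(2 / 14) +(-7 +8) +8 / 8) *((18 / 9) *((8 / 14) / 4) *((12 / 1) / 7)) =1.12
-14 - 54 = -68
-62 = -62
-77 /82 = -0.94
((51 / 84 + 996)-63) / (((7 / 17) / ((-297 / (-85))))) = 7763877 / 980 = 7922.32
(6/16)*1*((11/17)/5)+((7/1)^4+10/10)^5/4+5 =13592956801568648873/680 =19989642355248013.05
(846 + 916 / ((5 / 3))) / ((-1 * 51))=-2326 / 85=-27.36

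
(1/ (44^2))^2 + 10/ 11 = 3407361/ 3748096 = 0.91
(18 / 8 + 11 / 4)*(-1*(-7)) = 35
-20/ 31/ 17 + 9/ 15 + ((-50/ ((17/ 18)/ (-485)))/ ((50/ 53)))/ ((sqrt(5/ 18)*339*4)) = 1481/ 2635 + 46269*sqrt(10)/ 3842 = 38.65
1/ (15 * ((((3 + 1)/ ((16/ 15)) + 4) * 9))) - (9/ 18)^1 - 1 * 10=-87877/ 8370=-10.50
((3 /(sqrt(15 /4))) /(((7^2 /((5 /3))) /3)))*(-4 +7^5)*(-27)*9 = -8166258*sqrt(15) /49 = -645464.92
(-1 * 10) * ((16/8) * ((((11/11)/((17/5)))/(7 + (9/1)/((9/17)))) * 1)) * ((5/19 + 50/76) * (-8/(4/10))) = 4375/969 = 4.51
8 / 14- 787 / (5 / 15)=-16523 / 7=-2360.43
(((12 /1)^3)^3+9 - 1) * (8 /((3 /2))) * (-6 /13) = -165112971520 /13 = -12700997809.23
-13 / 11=-1.18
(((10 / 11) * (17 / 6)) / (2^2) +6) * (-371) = -325367 / 132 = -2464.90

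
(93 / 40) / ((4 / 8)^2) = 93 / 10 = 9.30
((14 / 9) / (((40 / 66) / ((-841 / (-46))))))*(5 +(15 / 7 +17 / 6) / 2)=351.38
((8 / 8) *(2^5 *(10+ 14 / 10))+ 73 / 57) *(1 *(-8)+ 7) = -104333 / 285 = -366.08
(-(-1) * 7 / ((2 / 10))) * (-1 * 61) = -2135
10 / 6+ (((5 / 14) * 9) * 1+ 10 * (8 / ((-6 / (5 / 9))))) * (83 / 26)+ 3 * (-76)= -2355959 / 9828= -239.72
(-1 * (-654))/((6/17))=1853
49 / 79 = 0.62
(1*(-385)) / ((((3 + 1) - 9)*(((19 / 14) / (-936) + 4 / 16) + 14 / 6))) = 1009008 / 33833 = 29.82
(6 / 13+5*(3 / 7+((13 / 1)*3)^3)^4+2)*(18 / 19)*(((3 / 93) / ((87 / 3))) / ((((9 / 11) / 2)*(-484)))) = -1932383639308470855363872 / 5864641783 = -329497301081529.82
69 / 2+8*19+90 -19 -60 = 395 / 2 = 197.50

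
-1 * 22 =-22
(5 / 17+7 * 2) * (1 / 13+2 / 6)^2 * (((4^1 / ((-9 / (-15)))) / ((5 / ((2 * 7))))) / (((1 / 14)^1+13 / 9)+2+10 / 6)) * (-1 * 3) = -48771072 / 1876069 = -26.00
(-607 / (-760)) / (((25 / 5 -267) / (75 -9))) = -20031 / 99560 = -0.20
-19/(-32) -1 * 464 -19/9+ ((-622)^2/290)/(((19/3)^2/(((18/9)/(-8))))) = -7143192221/15075360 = -473.83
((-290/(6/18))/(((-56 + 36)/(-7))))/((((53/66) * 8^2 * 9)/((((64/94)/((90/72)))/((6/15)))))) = -2233/2491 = -0.90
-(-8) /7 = 8 /7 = 1.14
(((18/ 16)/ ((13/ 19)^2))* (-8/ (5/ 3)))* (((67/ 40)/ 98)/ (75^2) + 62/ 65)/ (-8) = 296114803293/ 215306000000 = 1.38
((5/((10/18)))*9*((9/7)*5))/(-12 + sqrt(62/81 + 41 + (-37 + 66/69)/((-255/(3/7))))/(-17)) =-500435846325/11521087064 + 557685*sqrt(39655284515)/80647609448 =-42.06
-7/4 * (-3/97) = 21/388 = 0.05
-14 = -14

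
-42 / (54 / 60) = -140 / 3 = -46.67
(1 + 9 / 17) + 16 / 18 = 370 / 153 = 2.42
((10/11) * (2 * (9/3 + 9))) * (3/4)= 180/11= 16.36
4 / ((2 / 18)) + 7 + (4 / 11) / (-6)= 1417 / 33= 42.94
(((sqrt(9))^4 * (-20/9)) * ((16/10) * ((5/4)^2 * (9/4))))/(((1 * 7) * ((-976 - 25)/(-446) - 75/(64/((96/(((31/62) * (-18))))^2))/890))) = -120570525/1745989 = -69.06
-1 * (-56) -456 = -400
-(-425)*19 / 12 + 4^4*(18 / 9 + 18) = 69515 / 12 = 5792.92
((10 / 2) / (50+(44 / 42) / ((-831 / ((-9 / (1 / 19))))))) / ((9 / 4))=9695 / 219078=0.04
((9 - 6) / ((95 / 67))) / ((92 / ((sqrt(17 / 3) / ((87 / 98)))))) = 3283 * sqrt(51) / 380190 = 0.06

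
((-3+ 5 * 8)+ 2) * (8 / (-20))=-78 / 5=-15.60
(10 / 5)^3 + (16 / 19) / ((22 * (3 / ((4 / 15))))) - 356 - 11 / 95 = -3273997 / 9405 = -348.11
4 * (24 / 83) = 96 / 83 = 1.16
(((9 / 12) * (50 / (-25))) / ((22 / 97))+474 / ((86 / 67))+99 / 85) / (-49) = -58511163 / 7880180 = -7.43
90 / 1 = 90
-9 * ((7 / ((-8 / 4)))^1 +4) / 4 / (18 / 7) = -7 / 16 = -0.44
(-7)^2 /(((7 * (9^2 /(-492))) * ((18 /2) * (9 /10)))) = -11480 /2187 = -5.25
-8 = -8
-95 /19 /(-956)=5 /956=0.01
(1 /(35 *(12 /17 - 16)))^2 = 289 /82810000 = 0.00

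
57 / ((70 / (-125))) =-1425 / 14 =-101.79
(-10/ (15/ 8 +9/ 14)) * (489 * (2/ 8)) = -22820/ 47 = -485.53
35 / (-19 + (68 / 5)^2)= 875 / 4149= 0.21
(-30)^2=900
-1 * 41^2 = -1681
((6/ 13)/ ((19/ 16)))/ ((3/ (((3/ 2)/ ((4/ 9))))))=108/ 247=0.44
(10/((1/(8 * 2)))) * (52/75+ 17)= 42464/15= 2830.93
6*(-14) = -84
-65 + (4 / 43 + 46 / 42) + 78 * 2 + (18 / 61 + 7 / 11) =56422441 / 605913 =93.12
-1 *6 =-6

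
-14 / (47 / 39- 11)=273 / 191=1.43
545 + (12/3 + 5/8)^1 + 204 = 6029/8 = 753.62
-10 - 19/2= -39/2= -19.50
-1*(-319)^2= -101761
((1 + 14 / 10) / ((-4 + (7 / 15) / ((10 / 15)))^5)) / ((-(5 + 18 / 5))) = 400000 / 560940633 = 0.00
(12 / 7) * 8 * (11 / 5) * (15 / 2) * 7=1584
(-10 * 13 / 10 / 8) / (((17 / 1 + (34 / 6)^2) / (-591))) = 5319 / 272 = 19.56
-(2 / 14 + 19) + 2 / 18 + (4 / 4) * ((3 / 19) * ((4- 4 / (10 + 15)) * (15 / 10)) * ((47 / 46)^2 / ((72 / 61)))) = -577089889 / 31660650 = -18.23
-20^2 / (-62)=200 / 31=6.45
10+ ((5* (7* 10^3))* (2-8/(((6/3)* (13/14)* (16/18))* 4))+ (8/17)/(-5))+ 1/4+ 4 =27610.31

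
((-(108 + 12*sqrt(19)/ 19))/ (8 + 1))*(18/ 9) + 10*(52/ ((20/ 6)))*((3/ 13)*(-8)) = -312 - 8*sqrt(19)/ 57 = -312.61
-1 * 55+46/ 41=-53.88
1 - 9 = -8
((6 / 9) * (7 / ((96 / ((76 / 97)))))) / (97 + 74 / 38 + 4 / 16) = 361 / 940221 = 0.00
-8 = -8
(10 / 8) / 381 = 5 / 1524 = 0.00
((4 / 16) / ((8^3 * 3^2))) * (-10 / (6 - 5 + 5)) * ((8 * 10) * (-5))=125 / 3456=0.04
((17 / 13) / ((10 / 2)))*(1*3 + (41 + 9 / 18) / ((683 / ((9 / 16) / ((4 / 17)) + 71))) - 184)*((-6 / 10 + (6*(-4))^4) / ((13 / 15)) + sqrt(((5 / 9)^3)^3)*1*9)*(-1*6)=3644113625*sqrt(5) / 46028736 + 3917248308078633 / 36936640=106053361.84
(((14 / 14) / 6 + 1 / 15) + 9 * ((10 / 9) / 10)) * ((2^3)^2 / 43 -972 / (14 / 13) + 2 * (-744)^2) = 6159712751 / 4515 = 1364277.46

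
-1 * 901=-901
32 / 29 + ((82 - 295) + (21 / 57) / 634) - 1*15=-79262477 / 349334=-226.90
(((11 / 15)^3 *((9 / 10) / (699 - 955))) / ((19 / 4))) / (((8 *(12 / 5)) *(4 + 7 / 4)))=-1331 / 503424000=-0.00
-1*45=-45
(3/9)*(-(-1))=1/3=0.33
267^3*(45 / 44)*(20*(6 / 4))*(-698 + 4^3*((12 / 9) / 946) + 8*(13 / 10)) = -2089044024362235 / 5203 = -401507596456.32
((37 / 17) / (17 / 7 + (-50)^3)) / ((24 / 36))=-259 / 9916474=-0.00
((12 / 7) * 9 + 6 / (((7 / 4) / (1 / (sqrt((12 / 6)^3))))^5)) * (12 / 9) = 32 * sqrt(2) / 16807 + 144 / 7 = 20.57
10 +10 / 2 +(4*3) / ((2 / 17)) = 117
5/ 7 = 0.71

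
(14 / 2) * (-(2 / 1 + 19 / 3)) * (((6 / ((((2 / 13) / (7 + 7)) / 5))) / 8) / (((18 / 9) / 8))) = -79625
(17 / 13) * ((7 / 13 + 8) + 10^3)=222887 / 169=1318.86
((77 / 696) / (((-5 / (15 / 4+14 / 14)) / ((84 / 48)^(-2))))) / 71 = -209 / 432390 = -0.00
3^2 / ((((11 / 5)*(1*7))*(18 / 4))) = 10 / 77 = 0.13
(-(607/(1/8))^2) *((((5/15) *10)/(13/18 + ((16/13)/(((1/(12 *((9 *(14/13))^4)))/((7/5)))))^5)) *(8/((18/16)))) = -0.00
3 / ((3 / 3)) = 3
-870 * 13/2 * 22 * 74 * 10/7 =-92063400/7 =-13151914.29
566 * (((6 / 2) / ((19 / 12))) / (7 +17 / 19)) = 3396 / 25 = 135.84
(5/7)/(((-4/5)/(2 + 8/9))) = -325/126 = -2.58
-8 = -8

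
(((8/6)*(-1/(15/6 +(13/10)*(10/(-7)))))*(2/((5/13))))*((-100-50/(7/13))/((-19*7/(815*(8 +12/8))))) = -847600/7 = -121085.71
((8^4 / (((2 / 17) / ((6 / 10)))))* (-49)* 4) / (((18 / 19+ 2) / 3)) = -20837376 / 5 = -4167475.20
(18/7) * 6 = 108/7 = 15.43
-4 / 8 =-1 / 2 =-0.50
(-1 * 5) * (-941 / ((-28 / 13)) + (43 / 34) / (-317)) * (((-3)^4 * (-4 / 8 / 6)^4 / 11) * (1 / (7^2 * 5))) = -65923035 / 20820681728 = -0.00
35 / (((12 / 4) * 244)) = 0.05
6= 6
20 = 20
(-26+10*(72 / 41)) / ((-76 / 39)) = 6747 / 1558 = 4.33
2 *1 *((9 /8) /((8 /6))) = 27 /16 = 1.69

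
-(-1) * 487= 487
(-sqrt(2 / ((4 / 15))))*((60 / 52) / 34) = -15*sqrt(30) / 884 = -0.09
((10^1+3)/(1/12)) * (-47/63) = -116.38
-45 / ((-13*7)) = 45 / 91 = 0.49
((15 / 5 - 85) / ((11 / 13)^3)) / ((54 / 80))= -7206160 / 35937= -200.52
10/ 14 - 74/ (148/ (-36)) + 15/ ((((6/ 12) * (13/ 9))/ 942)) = 1782083/ 91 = 19583.33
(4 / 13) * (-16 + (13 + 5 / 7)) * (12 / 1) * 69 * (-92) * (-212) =-1033555968 / 91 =-11357757.89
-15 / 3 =-5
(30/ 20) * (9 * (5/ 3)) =45/ 2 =22.50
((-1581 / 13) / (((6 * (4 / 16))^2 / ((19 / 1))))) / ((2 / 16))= -320416 / 39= -8215.79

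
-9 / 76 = -0.12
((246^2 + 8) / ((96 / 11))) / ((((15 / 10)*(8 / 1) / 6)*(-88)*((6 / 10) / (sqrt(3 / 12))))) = -75655 / 2304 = -32.84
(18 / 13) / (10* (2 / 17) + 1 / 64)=1.16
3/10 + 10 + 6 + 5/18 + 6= 1016/45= 22.58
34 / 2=17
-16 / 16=-1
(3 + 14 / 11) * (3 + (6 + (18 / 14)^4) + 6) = 2001072 / 26411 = 75.77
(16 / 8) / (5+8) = 2 / 13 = 0.15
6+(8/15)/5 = 458/75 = 6.11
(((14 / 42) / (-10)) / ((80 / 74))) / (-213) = 37 / 255600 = 0.00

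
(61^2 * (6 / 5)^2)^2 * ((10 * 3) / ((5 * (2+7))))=11962806624 / 625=19140490.60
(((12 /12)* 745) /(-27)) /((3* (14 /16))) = -5960 /567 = -10.51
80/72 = 10/9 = 1.11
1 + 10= 11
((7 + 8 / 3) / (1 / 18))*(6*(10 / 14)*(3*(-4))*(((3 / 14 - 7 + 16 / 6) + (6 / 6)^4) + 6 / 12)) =1148400 / 49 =23436.73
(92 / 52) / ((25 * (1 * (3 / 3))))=23 / 325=0.07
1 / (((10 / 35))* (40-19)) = 1 / 6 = 0.17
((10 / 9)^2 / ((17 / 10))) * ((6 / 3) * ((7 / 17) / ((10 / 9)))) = 1400 / 2601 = 0.54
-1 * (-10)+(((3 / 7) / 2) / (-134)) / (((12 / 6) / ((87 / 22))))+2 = 990267 / 82544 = 12.00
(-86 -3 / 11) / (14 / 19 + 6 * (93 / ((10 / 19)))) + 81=80.92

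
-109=-109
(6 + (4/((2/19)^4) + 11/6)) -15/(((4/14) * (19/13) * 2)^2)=564313663/17328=32566.58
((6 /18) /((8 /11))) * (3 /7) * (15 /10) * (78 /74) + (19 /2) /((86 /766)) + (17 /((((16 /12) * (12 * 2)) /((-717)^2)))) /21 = 4665121631 /356384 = 13090.15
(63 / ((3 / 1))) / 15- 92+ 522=2157 / 5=431.40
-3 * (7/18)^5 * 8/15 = -16807/1180980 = -0.01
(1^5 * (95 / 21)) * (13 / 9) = 1235 / 189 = 6.53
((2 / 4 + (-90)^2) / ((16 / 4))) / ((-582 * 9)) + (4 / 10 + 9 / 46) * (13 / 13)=1007309 / 4818960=0.21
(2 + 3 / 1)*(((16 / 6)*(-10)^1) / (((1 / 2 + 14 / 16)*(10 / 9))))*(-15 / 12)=1200 / 11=109.09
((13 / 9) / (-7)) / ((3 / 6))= -26 / 63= -0.41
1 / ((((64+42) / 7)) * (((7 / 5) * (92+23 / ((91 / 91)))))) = 1 / 2438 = 0.00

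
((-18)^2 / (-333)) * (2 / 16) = -9 / 74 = -0.12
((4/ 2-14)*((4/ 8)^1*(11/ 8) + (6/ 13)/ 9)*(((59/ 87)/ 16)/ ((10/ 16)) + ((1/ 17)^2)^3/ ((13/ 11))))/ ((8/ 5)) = -8534735021773/ 22713259328448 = -0.38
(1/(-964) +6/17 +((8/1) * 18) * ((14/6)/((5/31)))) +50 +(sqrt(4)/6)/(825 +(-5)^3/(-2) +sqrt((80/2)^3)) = 12145147841549/5692453740 - 64 * sqrt(10)/1736775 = 2133.55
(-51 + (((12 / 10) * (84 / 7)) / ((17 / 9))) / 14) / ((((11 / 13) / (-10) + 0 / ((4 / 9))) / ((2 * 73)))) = 113959716 / 1309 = 87058.61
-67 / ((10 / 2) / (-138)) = 9246 / 5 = 1849.20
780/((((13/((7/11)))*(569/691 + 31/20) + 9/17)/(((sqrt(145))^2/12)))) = 15500166500/80609891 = 192.29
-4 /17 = -0.24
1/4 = 0.25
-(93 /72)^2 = -961 /576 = -1.67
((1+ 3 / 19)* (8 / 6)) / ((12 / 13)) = 286 / 171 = 1.67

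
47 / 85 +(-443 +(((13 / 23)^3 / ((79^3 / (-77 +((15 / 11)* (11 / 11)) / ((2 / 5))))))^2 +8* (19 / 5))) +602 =281215900976343280784776381 / 1480450364356358806972660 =189.95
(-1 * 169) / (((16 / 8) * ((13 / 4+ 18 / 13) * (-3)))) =4394 / 723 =6.08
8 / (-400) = -1 / 50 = -0.02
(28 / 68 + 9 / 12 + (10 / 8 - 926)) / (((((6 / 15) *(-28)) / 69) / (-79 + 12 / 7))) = -418644735 / 952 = -439752.87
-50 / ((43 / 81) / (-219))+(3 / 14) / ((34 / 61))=422196069 / 20468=20627.13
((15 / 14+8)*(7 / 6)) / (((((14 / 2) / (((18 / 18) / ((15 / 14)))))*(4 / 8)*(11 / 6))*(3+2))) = 254 / 825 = 0.31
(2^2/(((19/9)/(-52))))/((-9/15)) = 3120/19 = 164.21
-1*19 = -19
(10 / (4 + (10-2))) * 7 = 35 / 6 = 5.83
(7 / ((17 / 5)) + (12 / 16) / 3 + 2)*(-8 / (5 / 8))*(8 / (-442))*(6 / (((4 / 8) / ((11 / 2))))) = 65.88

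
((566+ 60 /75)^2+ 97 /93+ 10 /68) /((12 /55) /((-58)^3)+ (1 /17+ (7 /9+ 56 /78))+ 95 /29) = 37959144155862501 /570741171895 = 66508.51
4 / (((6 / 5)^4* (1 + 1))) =625 / 648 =0.96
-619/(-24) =619/24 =25.79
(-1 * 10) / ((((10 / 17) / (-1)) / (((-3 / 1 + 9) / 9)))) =34 / 3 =11.33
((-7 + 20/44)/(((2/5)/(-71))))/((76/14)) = 44730/209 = 214.02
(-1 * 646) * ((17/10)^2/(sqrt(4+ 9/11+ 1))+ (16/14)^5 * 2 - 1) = -31478934/16807 - 93347 * sqrt(11)/400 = -2646.96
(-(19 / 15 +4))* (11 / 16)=-869 / 240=-3.62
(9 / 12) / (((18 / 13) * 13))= 1 / 24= 0.04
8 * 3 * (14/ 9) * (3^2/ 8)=42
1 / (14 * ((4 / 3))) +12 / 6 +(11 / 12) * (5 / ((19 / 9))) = 4495 / 1064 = 4.22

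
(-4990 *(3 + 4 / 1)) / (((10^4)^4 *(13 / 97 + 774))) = -338821 / 75091000000000000000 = -0.00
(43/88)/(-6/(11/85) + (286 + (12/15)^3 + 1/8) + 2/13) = 69875/34381091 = 0.00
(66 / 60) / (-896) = -11 / 8960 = -0.00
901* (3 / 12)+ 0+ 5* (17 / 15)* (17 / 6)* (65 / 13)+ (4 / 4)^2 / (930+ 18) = 217231 / 711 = 305.53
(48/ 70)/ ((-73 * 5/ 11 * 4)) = -66/ 12775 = -0.01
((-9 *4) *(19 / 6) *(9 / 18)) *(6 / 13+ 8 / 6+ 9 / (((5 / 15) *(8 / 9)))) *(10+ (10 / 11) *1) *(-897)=197377605 / 11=17943418.64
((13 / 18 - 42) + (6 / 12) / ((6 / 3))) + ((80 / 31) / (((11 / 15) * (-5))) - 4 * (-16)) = 273367 / 12276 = 22.27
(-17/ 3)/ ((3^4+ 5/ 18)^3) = -33048/ 3131359847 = -0.00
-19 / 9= -2.11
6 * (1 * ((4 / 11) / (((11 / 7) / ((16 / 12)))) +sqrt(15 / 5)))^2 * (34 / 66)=7616 * sqrt(3) / 3993 +13866934 / 1449459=12.87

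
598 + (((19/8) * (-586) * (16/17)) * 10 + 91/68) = -12499.49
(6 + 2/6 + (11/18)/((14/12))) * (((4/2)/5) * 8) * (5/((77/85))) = 65280/539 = 121.11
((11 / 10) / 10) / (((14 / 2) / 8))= 22 / 175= 0.13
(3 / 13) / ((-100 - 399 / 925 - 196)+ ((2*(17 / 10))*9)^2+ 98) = 925 / 2957864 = 0.00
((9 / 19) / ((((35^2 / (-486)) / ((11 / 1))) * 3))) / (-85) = 16038 / 1978375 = 0.01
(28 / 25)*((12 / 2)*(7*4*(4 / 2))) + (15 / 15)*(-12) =9108 / 25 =364.32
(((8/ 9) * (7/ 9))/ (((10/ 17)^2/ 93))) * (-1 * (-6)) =250852/ 225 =1114.90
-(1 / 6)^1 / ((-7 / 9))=3 / 14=0.21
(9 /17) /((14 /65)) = 585 /238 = 2.46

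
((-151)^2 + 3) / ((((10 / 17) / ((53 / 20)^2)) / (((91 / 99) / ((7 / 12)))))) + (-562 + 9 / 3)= 3534506339 / 8250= 428425.01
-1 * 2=-2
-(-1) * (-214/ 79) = -214/ 79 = -2.71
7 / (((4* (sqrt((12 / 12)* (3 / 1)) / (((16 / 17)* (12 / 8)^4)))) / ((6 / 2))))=14.44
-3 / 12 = -1 / 4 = -0.25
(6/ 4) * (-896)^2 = 1204224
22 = 22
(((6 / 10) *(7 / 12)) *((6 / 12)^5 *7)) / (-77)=-7 / 7040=-0.00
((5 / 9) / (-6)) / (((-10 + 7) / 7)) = 35 / 162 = 0.22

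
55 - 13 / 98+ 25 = 7827 / 98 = 79.87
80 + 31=111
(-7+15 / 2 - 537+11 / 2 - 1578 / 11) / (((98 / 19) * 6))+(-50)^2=5343013 / 2156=2478.21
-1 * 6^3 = -216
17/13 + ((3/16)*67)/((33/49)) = 45671/2288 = 19.96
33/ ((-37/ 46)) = -1518/ 37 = -41.03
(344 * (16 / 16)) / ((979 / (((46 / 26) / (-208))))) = -989 / 330902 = -0.00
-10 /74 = -5 /37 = -0.14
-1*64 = -64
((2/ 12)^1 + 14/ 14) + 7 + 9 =103/ 6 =17.17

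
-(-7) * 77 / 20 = 539 / 20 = 26.95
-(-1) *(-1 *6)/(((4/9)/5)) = -135/2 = -67.50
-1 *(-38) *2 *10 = 760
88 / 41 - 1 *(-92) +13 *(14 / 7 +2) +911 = 43343 / 41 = 1057.15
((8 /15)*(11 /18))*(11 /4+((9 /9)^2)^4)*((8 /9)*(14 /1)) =1232 /81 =15.21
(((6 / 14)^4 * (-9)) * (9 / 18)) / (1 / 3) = -0.46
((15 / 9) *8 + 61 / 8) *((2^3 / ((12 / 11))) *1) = 5533 / 36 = 153.69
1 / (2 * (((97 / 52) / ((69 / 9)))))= 2.05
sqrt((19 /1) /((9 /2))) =sqrt(38) /3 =2.05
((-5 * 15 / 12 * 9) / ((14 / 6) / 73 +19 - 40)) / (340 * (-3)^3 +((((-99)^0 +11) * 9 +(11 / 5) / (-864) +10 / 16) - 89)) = -0.00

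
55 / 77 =5 / 7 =0.71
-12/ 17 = -0.71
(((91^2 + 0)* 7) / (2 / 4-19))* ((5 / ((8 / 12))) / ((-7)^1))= 124215 / 37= 3357.16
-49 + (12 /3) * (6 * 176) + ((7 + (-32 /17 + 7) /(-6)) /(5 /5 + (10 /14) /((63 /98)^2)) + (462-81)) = 34250713 /7514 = 4558.25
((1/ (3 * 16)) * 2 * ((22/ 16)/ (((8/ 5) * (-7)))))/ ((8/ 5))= -275/ 86016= -0.00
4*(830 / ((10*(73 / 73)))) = 332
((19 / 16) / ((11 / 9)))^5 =146211169851 / 168874213376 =0.87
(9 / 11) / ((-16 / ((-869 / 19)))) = 711 / 304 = 2.34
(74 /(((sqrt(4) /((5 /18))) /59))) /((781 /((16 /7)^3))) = 22353920 /2410947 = 9.27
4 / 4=1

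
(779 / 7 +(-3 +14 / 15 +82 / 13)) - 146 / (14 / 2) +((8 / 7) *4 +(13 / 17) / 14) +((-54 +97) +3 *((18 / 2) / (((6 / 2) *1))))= 7021631 / 46410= 151.30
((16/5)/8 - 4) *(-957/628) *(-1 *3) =-25839/1570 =-16.46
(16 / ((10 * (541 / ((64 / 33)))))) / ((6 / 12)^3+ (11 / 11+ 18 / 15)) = 4096 / 1660329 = 0.00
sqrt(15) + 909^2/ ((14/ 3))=sqrt(15) + 2478843/ 14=177064.09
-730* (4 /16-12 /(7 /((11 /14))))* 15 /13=1177125 /1274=923.96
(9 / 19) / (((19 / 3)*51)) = 9 / 6137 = 0.00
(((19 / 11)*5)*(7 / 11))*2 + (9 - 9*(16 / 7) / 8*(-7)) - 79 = -4962 / 121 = -41.01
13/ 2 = 6.50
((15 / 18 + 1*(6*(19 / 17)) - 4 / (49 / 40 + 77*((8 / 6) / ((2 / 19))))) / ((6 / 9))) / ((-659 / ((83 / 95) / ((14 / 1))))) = -7475630969 / 6984340512520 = -0.00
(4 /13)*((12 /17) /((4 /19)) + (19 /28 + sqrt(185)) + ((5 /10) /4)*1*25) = 6813 /3094 + 4*sqrt(185) /13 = 6.39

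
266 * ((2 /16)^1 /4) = 133 /16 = 8.31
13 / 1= 13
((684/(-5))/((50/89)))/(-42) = 5073/875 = 5.80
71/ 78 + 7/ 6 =27/ 13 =2.08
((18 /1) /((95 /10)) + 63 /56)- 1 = 307 /152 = 2.02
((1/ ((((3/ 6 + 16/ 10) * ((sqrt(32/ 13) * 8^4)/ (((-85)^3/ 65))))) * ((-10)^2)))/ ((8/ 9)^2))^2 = 439907195025/ 5603111255146496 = 0.00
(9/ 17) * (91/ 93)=273/ 527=0.52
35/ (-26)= -35/ 26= -1.35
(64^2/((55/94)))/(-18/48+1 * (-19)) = -3080192/8525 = -361.31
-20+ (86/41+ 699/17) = 23.22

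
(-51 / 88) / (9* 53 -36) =-17 / 12936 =-0.00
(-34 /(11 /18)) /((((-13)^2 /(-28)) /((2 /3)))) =11424 /1859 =6.15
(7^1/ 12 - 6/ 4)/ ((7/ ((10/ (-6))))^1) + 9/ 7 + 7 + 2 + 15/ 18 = 2857/ 252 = 11.34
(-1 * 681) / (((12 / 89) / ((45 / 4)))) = -909135 / 16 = -56820.94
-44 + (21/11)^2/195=-345913/7865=-43.98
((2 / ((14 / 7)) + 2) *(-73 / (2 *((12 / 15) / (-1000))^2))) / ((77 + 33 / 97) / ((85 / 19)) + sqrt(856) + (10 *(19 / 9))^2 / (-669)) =141922482477230493298828125 / 28930976832841592069 - 17076849178580192373046875 *sqrt(214) / 28930976832841592069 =-3729230.61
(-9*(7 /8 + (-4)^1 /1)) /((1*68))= 225 /544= 0.41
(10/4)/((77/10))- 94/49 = -859/539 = -1.59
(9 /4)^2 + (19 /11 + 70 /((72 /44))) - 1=76931 /1584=48.57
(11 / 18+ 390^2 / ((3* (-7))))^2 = 832698225529 / 15876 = 52450127.58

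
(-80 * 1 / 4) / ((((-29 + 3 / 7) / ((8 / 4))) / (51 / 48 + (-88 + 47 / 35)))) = -47933 / 400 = -119.83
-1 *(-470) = 470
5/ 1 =5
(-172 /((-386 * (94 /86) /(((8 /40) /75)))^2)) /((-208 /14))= 556549 /1203389474625000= 0.00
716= 716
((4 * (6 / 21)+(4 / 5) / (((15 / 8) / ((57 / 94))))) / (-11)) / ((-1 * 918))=524 / 3775275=0.00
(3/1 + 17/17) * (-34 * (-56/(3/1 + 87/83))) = 5644/3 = 1881.33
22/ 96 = 11/ 48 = 0.23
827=827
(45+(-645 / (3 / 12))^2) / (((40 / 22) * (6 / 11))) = 53695323 / 8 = 6711915.38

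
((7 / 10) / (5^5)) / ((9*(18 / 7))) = 49 / 5062500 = 0.00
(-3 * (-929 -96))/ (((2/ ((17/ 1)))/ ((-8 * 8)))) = -1672800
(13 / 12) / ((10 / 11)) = 143 / 120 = 1.19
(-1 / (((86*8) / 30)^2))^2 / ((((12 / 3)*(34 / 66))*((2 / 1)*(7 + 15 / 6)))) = 1670625 / 18092404293632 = 0.00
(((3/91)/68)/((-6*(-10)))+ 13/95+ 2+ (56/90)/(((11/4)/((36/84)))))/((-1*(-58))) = 0.04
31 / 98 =0.32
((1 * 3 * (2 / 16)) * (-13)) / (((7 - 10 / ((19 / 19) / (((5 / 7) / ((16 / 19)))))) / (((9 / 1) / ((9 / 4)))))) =1092 / 83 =13.16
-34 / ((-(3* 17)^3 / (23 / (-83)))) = -46 / 647649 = -0.00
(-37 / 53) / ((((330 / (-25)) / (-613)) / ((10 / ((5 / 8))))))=-518.72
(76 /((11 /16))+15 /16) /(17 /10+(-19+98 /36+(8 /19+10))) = -16775955 /625504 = -26.82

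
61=61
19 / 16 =1.19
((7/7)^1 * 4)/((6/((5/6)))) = 5/9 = 0.56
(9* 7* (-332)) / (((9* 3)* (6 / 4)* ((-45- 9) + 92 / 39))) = 10.00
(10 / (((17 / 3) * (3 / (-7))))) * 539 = -37730 / 17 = -2219.41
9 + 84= 93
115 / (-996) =-115 / 996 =-0.12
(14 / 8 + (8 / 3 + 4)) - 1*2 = 77 / 12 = 6.42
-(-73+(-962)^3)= 890277201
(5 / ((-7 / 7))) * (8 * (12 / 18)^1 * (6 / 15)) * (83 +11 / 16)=-892.67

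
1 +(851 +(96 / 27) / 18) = 69028 / 81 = 852.20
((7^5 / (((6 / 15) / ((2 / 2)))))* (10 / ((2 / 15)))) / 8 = 6302625 / 16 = 393914.06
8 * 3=24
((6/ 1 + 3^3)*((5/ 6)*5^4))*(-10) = -171875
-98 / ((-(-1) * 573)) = -98 / 573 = -0.17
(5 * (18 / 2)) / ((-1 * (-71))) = 45 / 71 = 0.63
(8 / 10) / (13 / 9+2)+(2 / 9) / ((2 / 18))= 346 / 155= 2.23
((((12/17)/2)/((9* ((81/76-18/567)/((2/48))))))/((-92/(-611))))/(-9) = -0.00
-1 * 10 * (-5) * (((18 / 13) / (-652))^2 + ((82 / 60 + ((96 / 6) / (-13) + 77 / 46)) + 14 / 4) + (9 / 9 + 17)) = 722187273055 / 619642218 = 1165.49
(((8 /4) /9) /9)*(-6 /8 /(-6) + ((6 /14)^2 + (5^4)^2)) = 51041707 /5292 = 9645.07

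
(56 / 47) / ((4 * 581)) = 2 / 3901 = 0.00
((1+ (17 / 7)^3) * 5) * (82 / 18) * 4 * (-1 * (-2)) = 957760 / 343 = 2792.30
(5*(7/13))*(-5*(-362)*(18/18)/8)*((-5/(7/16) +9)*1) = -76925/52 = -1479.33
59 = 59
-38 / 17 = -2.24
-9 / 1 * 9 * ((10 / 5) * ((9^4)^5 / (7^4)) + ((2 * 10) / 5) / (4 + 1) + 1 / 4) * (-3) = 118172508262033360198023 / 48020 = 2460901879675830074.93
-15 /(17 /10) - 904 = -15518 /17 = -912.82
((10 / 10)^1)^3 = 1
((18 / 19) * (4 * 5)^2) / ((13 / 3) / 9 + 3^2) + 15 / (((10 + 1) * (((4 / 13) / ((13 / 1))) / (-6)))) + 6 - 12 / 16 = -502377 / 1672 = -300.46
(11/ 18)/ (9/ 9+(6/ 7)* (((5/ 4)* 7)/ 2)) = 22/ 171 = 0.13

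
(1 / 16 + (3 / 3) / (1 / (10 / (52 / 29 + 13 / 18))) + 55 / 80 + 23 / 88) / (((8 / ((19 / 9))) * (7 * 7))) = 10948123 / 407639232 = 0.03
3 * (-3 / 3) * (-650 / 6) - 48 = 277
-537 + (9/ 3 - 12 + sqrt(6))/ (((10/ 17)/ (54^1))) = -6816/ 5 + 459 * sqrt(6)/ 5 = -1138.34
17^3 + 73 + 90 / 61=304236 / 61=4987.48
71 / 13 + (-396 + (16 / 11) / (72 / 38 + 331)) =-353228323 / 904475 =-390.53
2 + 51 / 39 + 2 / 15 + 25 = 5546 / 195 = 28.44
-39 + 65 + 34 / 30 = 407 / 15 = 27.13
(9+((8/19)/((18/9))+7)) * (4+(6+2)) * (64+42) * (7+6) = 5093088/19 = 268057.26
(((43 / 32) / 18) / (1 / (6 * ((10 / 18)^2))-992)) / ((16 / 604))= -162325 / 57108096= -0.00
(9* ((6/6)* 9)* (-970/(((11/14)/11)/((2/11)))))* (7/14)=-1099980/11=-99998.18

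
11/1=11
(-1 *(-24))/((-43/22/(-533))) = 6544.74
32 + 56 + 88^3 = 681560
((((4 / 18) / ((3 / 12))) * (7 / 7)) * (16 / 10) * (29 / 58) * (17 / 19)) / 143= 544 / 122265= 0.00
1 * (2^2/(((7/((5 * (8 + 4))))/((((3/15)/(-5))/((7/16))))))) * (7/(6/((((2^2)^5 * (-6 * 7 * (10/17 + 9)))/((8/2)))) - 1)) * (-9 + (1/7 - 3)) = -886636544/3407985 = -260.16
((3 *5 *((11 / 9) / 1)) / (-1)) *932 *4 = -205040 / 3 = -68346.67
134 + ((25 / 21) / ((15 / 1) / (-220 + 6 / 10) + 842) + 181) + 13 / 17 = 104115934297 / 329724843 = 315.77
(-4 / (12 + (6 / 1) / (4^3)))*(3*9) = -384 / 43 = -8.93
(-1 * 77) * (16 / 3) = -1232 / 3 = -410.67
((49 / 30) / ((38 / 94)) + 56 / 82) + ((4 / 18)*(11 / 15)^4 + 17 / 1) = 21.79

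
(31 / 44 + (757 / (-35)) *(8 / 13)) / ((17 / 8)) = -504718 / 85085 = -5.93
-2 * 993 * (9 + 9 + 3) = -41706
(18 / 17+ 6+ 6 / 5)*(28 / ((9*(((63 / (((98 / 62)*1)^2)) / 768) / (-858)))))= -54846984192 / 81685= -671444.99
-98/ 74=-49/ 37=-1.32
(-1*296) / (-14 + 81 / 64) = 18944 / 815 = 23.24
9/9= 1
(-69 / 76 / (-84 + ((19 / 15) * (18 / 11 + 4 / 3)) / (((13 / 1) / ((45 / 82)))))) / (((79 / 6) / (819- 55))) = 463610862 / 737833061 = 0.63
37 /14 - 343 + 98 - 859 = -15419 /14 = -1101.36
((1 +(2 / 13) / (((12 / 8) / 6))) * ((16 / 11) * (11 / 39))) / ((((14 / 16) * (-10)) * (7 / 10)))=-128 / 1183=-0.11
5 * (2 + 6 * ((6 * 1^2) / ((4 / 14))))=640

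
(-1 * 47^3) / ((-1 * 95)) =103823 / 95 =1092.87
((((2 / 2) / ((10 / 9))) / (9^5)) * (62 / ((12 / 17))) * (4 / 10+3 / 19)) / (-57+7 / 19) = -27931 / 2117890800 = -0.00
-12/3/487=-0.01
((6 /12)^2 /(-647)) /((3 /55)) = -55 /7764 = -0.01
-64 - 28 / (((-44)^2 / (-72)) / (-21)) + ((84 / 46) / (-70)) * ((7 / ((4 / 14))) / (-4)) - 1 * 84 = -169.71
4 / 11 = 0.36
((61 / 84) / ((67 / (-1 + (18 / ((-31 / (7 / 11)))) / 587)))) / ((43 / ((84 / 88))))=-12217873 / 50747939176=-0.00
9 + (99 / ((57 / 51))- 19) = 1493 / 19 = 78.58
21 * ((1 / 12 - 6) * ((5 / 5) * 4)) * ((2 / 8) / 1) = -497 / 4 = -124.25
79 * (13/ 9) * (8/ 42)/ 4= 1027/ 189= 5.43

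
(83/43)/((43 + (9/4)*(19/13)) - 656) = -4316/1363315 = -0.00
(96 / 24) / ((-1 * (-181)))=4 / 181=0.02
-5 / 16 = -0.31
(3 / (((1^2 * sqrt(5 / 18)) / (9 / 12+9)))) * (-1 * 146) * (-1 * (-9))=-230607 * sqrt(10) / 10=-72924.34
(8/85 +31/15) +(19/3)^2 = 32338/765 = 42.27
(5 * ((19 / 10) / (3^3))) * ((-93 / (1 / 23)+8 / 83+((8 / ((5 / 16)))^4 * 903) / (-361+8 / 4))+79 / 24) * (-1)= 9192385786559639 / 24135570000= 380864.67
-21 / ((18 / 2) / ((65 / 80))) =-91 / 48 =-1.90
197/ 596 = 0.33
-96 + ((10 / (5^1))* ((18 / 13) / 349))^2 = -1976098128 / 20584369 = -96.00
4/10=2/5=0.40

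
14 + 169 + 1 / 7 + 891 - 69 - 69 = 6553 / 7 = 936.14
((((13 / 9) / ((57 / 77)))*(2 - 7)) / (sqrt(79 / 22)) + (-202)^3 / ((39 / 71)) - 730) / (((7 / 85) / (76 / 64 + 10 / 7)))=-148728451055 / 312 - 17807075*sqrt(1738) / 4539024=-476693916.93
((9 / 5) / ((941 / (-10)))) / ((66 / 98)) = -294 / 10351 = -0.03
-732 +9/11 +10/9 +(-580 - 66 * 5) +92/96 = -1639.11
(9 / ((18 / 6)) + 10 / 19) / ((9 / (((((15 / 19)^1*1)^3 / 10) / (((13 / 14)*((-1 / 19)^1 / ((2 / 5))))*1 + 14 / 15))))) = 1055250 / 44398307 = 0.02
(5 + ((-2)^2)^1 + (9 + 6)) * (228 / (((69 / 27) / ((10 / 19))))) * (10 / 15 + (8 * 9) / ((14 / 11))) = 10385280 / 161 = 64504.84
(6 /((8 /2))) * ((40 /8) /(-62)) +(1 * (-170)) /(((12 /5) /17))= -447995 /372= -1204.29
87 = 87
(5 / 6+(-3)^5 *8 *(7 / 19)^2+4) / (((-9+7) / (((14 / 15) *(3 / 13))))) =302113 / 10830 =27.90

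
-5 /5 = -1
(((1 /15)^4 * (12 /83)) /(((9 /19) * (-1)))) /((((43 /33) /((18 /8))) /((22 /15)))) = -4598 /301134375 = -0.00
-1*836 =-836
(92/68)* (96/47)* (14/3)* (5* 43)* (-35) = -77537600/799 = -97043.30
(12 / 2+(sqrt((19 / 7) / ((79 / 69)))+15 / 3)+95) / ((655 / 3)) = 3*sqrt(724983) / 362215+318 / 655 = 0.49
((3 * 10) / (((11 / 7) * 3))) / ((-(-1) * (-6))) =-35 / 33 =-1.06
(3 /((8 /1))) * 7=21 /8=2.62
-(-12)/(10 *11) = 6/55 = 0.11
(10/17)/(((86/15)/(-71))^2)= 90.21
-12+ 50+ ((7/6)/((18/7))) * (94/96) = 199295/5184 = 38.44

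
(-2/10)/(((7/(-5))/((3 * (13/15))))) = 13/35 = 0.37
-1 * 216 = -216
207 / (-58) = -207 / 58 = -3.57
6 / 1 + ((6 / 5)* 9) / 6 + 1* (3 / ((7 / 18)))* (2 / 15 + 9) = 2739 / 35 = 78.26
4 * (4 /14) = 1.14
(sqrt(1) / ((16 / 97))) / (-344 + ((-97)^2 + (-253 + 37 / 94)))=4559 / 6626920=0.00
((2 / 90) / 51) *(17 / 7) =1 / 945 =0.00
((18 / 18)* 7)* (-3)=-21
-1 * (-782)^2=-611524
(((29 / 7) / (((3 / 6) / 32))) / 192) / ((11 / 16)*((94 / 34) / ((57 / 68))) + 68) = 2204 / 112147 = 0.02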